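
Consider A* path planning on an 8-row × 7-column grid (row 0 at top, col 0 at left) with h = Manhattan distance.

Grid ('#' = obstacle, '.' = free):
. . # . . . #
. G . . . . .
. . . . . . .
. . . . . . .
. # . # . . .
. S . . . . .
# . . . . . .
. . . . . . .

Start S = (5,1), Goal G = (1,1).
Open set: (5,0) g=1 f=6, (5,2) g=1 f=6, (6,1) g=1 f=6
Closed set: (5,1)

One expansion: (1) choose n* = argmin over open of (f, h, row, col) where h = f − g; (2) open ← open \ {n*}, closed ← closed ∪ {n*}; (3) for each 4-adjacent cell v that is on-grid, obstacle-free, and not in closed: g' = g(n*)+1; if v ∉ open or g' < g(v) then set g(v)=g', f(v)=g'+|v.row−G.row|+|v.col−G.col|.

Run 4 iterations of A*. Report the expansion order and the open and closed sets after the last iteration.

step 1: expand (5,0) (f=6, h=5) → closed; open now [(4,0) g=2 f=6, (5,2) g=1 f=6, (6,1) g=1 f=6]
step 2: expand (4,0) (f=6, h=4) → closed; open now [(3,0) g=3 f=6, (5,2) g=1 f=6, (6,1) g=1 f=6]
step 3: expand (3,0) (f=6, h=3) → closed; open now [(2,0) g=4 f=6, (3,1) g=4 f=6, (5,2) g=1 f=6, (6,1) g=1 f=6]
step 4: expand (2,0) (f=6, h=2) → closed; open now [(1,0) g=5 f=6, (2,1) g=5 f=6, (3,1) g=4 f=6, (5,2) g=1 f=6, (6,1) g=1 f=6]

order=[(5,0) → (4,0) → (3,0) → (2,0)]; open=[(1,0) g=5 f=6, (2,1) g=5 f=6, (3,1) g=4 f=6, (5,2) g=1 f=6, (6,1) g=1 f=6]; closed=[(2,0), (3,0), (4,0), (5,0), (5,1)]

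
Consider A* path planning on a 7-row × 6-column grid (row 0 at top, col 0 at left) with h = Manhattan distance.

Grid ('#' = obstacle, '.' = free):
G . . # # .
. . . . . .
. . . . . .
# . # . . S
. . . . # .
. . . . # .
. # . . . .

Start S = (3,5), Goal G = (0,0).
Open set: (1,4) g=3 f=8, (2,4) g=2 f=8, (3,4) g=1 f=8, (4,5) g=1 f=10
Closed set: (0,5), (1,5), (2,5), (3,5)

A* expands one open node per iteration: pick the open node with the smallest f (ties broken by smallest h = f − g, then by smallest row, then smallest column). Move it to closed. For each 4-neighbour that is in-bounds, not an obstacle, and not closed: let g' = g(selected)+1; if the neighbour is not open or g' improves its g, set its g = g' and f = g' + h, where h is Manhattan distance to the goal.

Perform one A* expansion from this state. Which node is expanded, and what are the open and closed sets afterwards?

step 1: expand (1,4) (f=8, h=5) → closed; open now [(1,3) g=4 f=8, (2,4) g=2 f=8, (3,4) g=1 f=8, (4,5) g=1 f=10]

expanded=(1,4); open=[(1,3) g=4 f=8, (2,4) g=2 f=8, (3,4) g=1 f=8, (4,5) g=1 f=10]; closed=[(0,5), (1,4), (1,5), (2,5), (3,5)]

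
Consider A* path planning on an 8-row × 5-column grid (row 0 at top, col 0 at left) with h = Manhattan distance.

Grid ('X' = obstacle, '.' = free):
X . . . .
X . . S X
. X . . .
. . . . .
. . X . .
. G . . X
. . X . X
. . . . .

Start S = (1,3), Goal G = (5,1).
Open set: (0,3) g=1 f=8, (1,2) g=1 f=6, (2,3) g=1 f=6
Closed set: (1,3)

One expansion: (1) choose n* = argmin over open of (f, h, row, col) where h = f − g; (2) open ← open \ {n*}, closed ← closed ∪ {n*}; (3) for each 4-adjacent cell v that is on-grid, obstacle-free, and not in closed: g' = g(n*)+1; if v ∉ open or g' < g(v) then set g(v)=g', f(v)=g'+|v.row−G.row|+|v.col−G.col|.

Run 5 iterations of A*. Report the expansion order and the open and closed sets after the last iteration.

step 1: expand (1,2) (f=6, h=5) → closed; open now [(0,2) g=2 f=8, (0,3) g=1 f=8, (1,1) g=2 f=6, (2,2) g=2 f=6, (2,3) g=1 f=6]
step 2: expand (1,1) (f=6, h=4) → closed; open now [(0,1) g=3 f=8, (0,2) g=2 f=8, (0,3) g=1 f=8, (2,2) g=2 f=6, (2,3) g=1 f=6]
step 3: expand (2,2) (f=6, h=4) → closed; open now [(0,1) g=3 f=8, (0,2) g=2 f=8, (0,3) g=1 f=8, (2,3) g=1 f=6, (3,2) g=3 f=6]
step 4: expand (3,2) (f=6, h=3) → closed; open now [(0,1) g=3 f=8, (0,2) g=2 f=8, (0,3) g=1 f=8, (2,3) g=1 f=6, (3,1) g=4 f=6, (3,3) g=4 f=8]
step 5: expand (3,1) (f=6, h=2) → closed; open now [(0,1) g=3 f=8, (0,2) g=2 f=8, (0,3) g=1 f=8, (2,3) g=1 f=6, (3,0) g=5 f=8, (3,3) g=4 f=8, (4,1) g=5 f=6]

order=[(1,2) → (1,1) → (2,2) → (3,2) → (3,1)]; open=[(0,1) g=3 f=8, (0,2) g=2 f=8, (0,3) g=1 f=8, (2,3) g=1 f=6, (3,0) g=5 f=8, (3,3) g=4 f=8, (4,1) g=5 f=6]; closed=[(1,1), (1,2), (1,3), (2,2), (3,1), (3,2)]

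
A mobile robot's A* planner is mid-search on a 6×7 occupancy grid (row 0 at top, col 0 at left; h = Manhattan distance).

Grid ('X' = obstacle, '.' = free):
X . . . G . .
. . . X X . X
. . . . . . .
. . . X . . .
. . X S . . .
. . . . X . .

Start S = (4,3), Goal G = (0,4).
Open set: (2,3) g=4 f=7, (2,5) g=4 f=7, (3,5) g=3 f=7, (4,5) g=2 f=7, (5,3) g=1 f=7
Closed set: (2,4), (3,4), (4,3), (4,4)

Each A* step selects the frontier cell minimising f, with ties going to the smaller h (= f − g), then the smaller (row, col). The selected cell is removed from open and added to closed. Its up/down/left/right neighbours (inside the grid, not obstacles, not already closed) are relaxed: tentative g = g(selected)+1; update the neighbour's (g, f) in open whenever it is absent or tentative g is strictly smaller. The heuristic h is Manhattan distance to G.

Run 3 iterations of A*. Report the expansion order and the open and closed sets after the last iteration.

step 1: expand (2,3) (f=7, h=3) → closed; open now [(2,2) g=5 f=9, (2,5) g=4 f=7, (3,5) g=3 f=7, (4,5) g=2 f=7, (5,3) g=1 f=7]
step 2: expand (2,5) (f=7, h=3) → closed; open now [(1,5) g=5 f=7, (2,2) g=5 f=9, (2,6) g=5 f=9, (3,5) g=3 f=7, (4,5) g=2 f=7, (5,3) g=1 f=7]
step 3: expand (1,5) (f=7, h=2) → closed; open now [(0,5) g=6 f=7, (2,2) g=5 f=9, (2,6) g=5 f=9, (3,5) g=3 f=7, (4,5) g=2 f=7, (5,3) g=1 f=7]

order=[(2,3) → (2,5) → (1,5)]; open=[(0,5) g=6 f=7, (2,2) g=5 f=9, (2,6) g=5 f=9, (3,5) g=3 f=7, (4,5) g=2 f=7, (5,3) g=1 f=7]; closed=[(1,5), (2,3), (2,4), (2,5), (3,4), (4,3), (4,4)]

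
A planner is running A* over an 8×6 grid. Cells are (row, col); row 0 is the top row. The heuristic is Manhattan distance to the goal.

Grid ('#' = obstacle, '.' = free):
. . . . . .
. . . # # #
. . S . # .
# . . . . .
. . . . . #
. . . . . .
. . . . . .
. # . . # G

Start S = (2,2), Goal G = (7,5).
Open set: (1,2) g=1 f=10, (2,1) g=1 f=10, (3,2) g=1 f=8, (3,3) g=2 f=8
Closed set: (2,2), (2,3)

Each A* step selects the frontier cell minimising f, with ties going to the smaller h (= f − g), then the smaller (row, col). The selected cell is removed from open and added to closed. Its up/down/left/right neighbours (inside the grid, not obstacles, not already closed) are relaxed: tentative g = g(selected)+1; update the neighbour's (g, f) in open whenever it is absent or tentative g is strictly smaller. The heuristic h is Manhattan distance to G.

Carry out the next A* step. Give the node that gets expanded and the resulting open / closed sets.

expanded=(3,3); open=[(1,2) g=1 f=10, (2,1) g=1 f=10, (3,2) g=1 f=8, (3,4) g=3 f=8, (4,3) g=3 f=8]; closed=[(2,2), (2,3), (3,3)]

step 1: expand (3,3) (f=8, h=6) → closed; open now [(1,2) g=1 f=10, (2,1) g=1 f=10, (3,2) g=1 f=8, (3,4) g=3 f=8, (4,3) g=3 f=8]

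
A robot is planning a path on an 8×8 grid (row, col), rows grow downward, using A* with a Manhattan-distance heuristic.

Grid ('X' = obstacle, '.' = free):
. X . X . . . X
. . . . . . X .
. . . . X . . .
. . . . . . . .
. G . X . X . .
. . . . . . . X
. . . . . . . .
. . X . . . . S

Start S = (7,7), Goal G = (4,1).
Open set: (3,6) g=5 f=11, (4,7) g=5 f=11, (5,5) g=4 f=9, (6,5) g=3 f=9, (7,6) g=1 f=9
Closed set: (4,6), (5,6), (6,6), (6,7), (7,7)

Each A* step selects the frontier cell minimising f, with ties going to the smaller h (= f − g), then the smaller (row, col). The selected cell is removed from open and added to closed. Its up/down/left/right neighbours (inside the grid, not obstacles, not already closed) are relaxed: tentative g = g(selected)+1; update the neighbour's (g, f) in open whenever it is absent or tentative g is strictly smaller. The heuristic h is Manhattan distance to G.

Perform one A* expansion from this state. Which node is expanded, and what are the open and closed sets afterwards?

expanded=(5,5); open=[(3,6) g=5 f=11, (4,7) g=5 f=11, (5,4) g=5 f=9, (6,5) g=3 f=9, (7,6) g=1 f=9]; closed=[(4,6), (5,5), (5,6), (6,6), (6,7), (7,7)]

step 1: expand (5,5) (f=9, h=5) → closed; open now [(3,6) g=5 f=11, (4,7) g=5 f=11, (5,4) g=5 f=9, (6,5) g=3 f=9, (7,6) g=1 f=9]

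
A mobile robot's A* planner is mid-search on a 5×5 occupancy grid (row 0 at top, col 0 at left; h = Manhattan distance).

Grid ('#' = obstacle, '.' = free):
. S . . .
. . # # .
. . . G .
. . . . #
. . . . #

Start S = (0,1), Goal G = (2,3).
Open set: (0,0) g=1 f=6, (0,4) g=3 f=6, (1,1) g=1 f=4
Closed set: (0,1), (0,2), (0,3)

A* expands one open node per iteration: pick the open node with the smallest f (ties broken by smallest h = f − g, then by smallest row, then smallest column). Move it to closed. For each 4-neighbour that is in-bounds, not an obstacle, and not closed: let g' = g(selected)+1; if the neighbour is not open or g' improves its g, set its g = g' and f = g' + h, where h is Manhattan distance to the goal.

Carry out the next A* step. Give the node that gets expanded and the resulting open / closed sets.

expanded=(1,1); open=[(0,0) g=1 f=6, (0,4) g=3 f=6, (1,0) g=2 f=6, (2,1) g=2 f=4]; closed=[(0,1), (0,2), (0,3), (1,1)]

step 1: expand (1,1) (f=4, h=3) → closed; open now [(0,0) g=1 f=6, (0,4) g=3 f=6, (1,0) g=2 f=6, (2,1) g=2 f=4]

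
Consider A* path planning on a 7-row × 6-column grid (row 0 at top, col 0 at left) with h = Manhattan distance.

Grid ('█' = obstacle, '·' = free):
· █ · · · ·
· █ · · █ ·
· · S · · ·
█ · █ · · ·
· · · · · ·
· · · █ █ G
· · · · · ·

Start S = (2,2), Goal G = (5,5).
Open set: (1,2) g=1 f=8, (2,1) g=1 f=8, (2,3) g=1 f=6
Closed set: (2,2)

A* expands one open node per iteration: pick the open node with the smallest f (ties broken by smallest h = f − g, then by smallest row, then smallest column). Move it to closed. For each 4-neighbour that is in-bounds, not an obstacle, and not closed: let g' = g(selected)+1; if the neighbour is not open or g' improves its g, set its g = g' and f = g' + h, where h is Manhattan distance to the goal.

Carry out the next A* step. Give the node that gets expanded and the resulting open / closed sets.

expanded=(2,3); open=[(1,2) g=1 f=8, (1,3) g=2 f=8, (2,1) g=1 f=8, (2,4) g=2 f=6, (3,3) g=2 f=6]; closed=[(2,2), (2,3)]

step 1: expand (2,3) (f=6, h=5) → closed; open now [(1,2) g=1 f=8, (1,3) g=2 f=8, (2,1) g=1 f=8, (2,4) g=2 f=6, (3,3) g=2 f=6]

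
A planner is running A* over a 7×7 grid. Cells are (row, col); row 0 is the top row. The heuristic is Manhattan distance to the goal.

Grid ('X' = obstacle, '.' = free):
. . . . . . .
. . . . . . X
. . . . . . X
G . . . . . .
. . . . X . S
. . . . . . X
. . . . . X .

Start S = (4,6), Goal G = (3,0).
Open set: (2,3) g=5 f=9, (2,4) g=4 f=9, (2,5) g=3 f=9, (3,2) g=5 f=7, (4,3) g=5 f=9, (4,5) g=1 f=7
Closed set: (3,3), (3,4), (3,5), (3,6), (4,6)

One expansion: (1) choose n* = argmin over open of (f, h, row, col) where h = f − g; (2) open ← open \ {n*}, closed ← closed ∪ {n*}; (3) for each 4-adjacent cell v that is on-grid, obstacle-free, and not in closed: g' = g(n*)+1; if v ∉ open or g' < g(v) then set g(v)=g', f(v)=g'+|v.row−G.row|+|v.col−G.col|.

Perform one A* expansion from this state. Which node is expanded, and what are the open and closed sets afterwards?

step 1: expand (3,2) (f=7, h=2) → closed; open now [(2,2) g=6 f=9, (2,3) g=5 f=9, (2,4) g=4 f=9, (2,5) g=3 f=9, (3,1) g=6 f=7, (4,2) g=6 f=9, (4,3) g=5 f=9, (4,5) g=1 f=7]

expanded=(3,2); open=[(2,2) g=6 f=9, (2,3) g=5 f=9, (2,4) g=4 f=9, (2,5) g=3 f=9, (3,1) g=6 f=7, (4,2) g=6 f=9, (4,3) g=5 f=9, (4,5) g=1 f=7]; closed=[(3,2), (3,3), (3,4), (3,5), (3,6), (4,6)]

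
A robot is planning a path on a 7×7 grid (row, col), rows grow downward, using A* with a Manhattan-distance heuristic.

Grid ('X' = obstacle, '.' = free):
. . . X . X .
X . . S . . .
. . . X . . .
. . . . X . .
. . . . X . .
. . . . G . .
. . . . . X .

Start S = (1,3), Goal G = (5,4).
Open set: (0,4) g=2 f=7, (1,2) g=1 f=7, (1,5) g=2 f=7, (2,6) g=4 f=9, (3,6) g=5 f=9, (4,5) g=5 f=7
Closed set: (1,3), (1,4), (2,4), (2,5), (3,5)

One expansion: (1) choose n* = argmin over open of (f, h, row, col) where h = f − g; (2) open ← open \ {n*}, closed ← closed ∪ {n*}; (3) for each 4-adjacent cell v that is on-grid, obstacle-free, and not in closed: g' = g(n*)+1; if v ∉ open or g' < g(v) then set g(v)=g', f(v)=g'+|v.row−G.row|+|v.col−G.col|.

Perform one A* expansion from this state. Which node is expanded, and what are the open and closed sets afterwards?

step 1: expand (4,5) (f=7, h=2) → closed; open now [(0,4) g=2 f=7, (1,2) g=1 f=7, (1,5) g=2 f=7, (2,6) g=4 f=9, (3,6) g=5 f=9, (4,6) g=6 f=9, (5,5) g=6 f=7]

expanded=(4,5); open=[(0,4) g=2 f=7, (1,2) g=1 f=7, (1,5) g=2 f=7, (2,6) g=4 f=9, (3,6) g=5 f=9, (4,6) g=6 f=9, (5,5) g=6 f=7]; closed=[(1,3), (1,4), (2,4), (2,5), (3,5), (4,5)]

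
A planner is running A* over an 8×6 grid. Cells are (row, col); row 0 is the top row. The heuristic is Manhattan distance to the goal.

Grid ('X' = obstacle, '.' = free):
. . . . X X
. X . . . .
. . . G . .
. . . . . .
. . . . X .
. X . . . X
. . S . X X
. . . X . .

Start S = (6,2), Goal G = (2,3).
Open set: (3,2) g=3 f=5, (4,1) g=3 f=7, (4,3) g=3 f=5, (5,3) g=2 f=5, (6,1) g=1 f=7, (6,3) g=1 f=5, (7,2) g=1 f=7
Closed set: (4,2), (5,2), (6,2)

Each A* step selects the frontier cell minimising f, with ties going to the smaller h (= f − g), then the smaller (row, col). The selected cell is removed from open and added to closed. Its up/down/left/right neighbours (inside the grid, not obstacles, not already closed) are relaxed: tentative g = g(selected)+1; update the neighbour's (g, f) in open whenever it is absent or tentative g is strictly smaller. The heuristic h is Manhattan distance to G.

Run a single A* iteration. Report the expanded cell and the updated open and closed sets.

step 1: expand (3,2) (f=5, h=2) → closed; open now [(2,2) g=4 f=5, (3,1) g=4 f=7, (3,3) g=4 f=5, (4,1) g=3 f=7, (4,3) g=3 f=5, (5,3) g=2 f=5, (6,1) g=1 f=7, (6,3) g=1 f=5, (7,2) g=1 f=7]

expanded=(3,2); open=[(2,2) g=4 f=5, (3,1) g=4 f=7, (3,3) g=4 f=5, (4,1) g=3 f=7, (4,3) g=3 f=5, (5,3) g=2 f=5, (6,1) g=1 f=7, (6,3) g=1 f=5, (7,2) g=1 f=7]; closed=[(3,2), (4,2), (5,2), (6,2)]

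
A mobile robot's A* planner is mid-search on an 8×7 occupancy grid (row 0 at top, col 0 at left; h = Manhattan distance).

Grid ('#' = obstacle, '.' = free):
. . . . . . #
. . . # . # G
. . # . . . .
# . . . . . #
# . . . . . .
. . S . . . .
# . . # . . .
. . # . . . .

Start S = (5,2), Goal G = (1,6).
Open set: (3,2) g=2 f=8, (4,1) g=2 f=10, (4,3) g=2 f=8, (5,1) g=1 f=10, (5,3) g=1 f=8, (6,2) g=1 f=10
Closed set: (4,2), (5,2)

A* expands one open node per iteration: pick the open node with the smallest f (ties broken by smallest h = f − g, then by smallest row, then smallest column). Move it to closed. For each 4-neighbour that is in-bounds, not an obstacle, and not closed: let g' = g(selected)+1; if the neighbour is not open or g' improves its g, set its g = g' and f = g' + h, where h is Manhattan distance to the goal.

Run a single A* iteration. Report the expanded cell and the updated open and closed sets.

step 1: expand (3,2) (f=8, h=6) → closed; open now [(3,1) g=3 f=10, (3,3) g=3 f=8, (4,1) g=2 f=10, (4,3) g=2 f=8, (5,1) g=1 f=10, (5,3) g=1 f=8, (6,2) g=1 f=10]

expanded=(3,2); open=[(3,1) g=3 f=10, (3,3) g=3 f=8, (4,1) g=2 f=10, (4,3) g=2 f=8, (5,1) g=1 f=10, (5,3) g=1 f=8, (6,2) g=1 f=10]; closed=[(3,2), (4,2), (5,2)]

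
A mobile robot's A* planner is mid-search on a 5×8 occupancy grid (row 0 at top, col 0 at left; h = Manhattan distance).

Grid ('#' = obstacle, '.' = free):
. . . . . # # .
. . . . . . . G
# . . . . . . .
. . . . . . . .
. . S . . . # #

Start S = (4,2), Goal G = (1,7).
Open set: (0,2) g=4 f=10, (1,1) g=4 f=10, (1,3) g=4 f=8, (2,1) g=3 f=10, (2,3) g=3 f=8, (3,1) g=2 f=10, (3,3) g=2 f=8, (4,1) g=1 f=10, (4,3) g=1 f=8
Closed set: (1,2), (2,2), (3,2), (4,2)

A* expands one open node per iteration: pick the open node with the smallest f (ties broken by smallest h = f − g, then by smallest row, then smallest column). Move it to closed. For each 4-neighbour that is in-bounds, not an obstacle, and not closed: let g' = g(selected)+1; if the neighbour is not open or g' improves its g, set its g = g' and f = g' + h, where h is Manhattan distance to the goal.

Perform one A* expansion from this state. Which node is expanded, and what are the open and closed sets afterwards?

expanded=(1,3); open=[(0,2) g=4 f=10, (0,3) g=5 f=10, (1,1) g=4 f=10, (1,4) g=5 f=8, (2,1) g=3 f=10, (2,3) g=3 f=8, (3,1) g=2 f=10, (3,3) g=2 f=8, (4,1) g=1 f=10, (4,3) g=1 f=8]; closed=[(1,2), (1,3), (2,2), (3,2), (4,2)]

step 1: expand (1,3) (f=8, h=4) → closed; open now [(0,2) g=4 f=10, (0,3) g=5 f=10, (1,1) g=4 f=10, (1,4) g=5 f=8, (2,1) g=3 f=10, (2,3) g=3 f=8, (3,1) g=2 f=10, (3,3) g=2 f=8, (4,1) g=1 f=10, (4,3) g=1 f=8]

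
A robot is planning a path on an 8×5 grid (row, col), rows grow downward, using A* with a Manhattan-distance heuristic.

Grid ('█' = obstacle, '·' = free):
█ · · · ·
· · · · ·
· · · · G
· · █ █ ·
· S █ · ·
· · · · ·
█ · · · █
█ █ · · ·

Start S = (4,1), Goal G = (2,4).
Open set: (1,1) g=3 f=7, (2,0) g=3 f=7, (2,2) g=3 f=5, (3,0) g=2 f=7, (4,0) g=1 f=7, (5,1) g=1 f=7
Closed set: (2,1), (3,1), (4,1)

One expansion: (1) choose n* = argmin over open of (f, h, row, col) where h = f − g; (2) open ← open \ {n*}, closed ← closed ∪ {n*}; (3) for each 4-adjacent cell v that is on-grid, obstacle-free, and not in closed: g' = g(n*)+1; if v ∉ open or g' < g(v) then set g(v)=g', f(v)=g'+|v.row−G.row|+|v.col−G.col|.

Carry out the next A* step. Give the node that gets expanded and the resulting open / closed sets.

expanded=(2,2); open=[(1,1) g=3 f=7, (1,2) g=4 f=7, (2,0) g=3 f=7, (2,3) g=4 f=5, (3,0) g=2 f=7, (4,0) g=1 f=7, (5,1) g=1 f=7]; closed=[(2,1), (2,2), (3,1), (4,1)]

step 1: expand (2,2) (f=5, h=2) → closed; open now [(1,1) g=3 f=7, (1,2) g=4 f=7, (2,0) g=3 f=7, (2,3) g=4 f=5, (3,0) g=2 f=7, (4,0) g=1 f=7, (5,1) g=1 f=7]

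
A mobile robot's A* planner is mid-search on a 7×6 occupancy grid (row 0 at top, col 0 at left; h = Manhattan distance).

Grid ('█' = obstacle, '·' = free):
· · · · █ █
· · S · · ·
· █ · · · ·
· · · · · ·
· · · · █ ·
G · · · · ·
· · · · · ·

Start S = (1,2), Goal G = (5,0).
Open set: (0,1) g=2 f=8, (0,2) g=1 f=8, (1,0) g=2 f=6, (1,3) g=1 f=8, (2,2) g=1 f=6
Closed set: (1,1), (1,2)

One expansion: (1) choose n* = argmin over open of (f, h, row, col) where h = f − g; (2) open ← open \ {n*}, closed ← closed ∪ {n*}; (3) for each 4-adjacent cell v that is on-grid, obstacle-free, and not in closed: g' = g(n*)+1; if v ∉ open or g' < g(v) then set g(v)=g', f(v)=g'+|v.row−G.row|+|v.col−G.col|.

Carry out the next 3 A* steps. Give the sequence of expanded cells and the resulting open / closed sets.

step 1: expand (1,0) (f=6, h=4) → closed; open now [(0,0) g=3 f=8, (0,1) g=2 f=8, (0,2) g=1 f=8, (1,3) g=1 f=8, (2,0) g=3 f=6, (2,2) g=1 f=6]
step 2: expand (2,0) (f=6, h=3) → closed; open now [(0,0) g=3 f=8, (0,1) g=2 f=8, (0,2) g=1 f=8, (1,3) g=1 f=8, (2,2) g=1 f=6, (3,0) g=4 f=6]
step 3: expand (3,0) (f=6, h=2) → closed; open now [(0,0) g=3 f=8, (0,1) g=2 f=8, (0,2) g=1 f=8, (1,3) g=1 f=8, (2,2) g=1 f=6, (3,1) g=5 f=8, (4,0) g=5 f=6]

order=[(1,0) → (2,0) → (3,0)]; open=[(0,0) g=3 f=8, (0,1) g=2 f=8, (0,2) g=1 f=8, (1,3) g=1 f=8, (2,2) g=1 f=6, (3,1) g=5 f=8, (4,0) g=5 f=6]; closed=[(1,0), (1,1), (1,2), (2,0), (3,0)]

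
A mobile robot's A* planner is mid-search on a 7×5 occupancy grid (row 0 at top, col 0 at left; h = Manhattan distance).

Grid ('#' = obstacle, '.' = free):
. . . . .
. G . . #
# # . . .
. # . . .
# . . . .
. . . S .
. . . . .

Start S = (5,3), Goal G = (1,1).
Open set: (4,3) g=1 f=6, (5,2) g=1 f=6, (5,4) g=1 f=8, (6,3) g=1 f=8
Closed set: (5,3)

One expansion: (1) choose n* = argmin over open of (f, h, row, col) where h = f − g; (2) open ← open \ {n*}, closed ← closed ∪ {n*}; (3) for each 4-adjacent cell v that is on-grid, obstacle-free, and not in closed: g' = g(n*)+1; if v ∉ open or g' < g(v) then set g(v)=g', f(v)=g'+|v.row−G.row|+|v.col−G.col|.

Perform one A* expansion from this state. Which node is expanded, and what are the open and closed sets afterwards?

expanded=(4,3); open=[(3,3) g=2 f=6, (4,2) g=2 f=6, (4,4) g=2 f=8, (5,2) g=1 f=6, (5,4) g=1 f=8, (6,3) g=1 f=8]; closed=[(4,3), (5,3)]

step 1: expand (4,3) (f=6, h=5) → closed; open now [(3,3) g=2 f=6, (4,2) g=2 f=6, (4,4) g=2 f=8, (5,2) g=1 f=6, (5,4) g=1 f=8, (6,3) g=1 f=8]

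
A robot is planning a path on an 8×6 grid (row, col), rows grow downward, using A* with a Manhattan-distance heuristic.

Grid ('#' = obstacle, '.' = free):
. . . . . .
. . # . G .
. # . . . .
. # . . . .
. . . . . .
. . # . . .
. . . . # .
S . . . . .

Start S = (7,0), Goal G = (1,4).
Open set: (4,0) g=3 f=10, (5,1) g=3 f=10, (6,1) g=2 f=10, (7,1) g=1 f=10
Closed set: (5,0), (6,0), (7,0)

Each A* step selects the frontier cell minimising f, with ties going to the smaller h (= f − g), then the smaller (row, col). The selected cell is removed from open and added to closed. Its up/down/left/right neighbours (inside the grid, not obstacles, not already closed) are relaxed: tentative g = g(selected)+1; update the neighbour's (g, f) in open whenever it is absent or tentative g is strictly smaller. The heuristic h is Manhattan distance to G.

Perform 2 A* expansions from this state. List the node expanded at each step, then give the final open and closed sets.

step 1: expand (4,0) (f=10, h=7) → closed; open now [(3,0) g=4 f=10, (4,1) g=4 f=10, (5,1) g=3 f=10, (6,1) g=2 f=10, (7,1) g=1 f=10]
step 2: expand (3,0) (f=10, h=6) → closed; open now [(2,0) g=5 f=10, (4,1) g=4 f=10, (5,1) g=3 f=10, (6,1) g=2 f=10, (7,1) g=1 f=10]

order=[(4,0) → (3,0)]; open=[(2,0) g=5 f=10, (4,1) g=4 f=10, (5,1) g=3 f=10, (6,1) g=2 f=10, (7,1) g=1 f=10]; closed=[(3,0), (4,0), (5,0), (6,0), (7,0)]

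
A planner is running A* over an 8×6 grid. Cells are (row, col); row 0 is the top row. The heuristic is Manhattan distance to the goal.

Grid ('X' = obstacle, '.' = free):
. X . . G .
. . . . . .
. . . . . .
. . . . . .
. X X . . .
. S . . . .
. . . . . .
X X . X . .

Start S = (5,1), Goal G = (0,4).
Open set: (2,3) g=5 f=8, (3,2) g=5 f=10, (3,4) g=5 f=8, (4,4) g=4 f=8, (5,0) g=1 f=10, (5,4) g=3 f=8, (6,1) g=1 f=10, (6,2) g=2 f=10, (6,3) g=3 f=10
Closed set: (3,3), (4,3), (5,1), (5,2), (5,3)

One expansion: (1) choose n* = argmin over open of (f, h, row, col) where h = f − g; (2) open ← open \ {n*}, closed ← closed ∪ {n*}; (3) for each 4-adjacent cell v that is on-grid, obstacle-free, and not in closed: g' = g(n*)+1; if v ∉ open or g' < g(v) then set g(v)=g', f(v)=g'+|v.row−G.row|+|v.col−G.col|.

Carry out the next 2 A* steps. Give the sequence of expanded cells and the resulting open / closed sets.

step 1: expand (2,3) (f=8, h=3) → closed; open now [(1,3) g=6 f=8, (2,2) g=6 f=10, (2,4) g=6 f=8, (3,2) g=5 f=10, (3,4) g=5 f=8, (4,4) g=4 f=8, (5,0) g=1 f=10, (5,4) g=3 f=8, (6,1) g=1 f=10, (6,2) g=2 f=10, (6,3) g=3 f=10]
step 2: expand (1,3) (f=8, h=2) → closed; open now [(0,3) g=7 f=8, (1,2) g=7 f=10, (1,4) g=7 f=8, (2,2) g=6 f=10, (2,4) g=6 f=8, (3,2) g=5 f=10, (3,4) g=5 f=8, (4,4) g=4 f=8, (5,0) g=1 f=10, (5,4) g=3 f=8, (6,1) g=1 f=10, (6,2) g=2 f=10, (6,3) g=3 f=10]

order=[(2,3) → (1,3)]; open=[(0,3) g=7 f=8, (1,2) g=7 f=10, (1,4) g=7 f=8, (2,2) g=6 f=10, (2,4) g=6 f=8, (3,2) g=5 f=10, (3,4) g=5 f=8, (4,4) g=4 f=8, (5,0) g=1 f=10, (5,4) g=3 f=8, (6,1) g=1 f=10, (6,2) g=2 f=10, (6,3) g=3 f=10]; closed=[(1,3), (2,3), (3,3), (4,3), (5,1), (5,2), (5,3)]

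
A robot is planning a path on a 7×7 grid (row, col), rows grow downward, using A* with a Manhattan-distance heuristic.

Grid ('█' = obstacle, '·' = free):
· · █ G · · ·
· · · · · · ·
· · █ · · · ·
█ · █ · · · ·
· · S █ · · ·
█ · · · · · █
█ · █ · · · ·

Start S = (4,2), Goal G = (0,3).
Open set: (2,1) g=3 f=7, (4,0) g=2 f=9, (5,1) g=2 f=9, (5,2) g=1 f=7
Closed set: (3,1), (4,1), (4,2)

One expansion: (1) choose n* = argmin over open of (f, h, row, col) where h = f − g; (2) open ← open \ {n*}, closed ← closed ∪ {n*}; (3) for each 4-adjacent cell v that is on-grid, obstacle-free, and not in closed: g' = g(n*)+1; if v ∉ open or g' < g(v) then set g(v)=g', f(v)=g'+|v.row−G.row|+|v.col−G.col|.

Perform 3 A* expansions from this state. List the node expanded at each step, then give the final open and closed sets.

step 1: expand (2,1) (f=7, h=4) → closed; open now [(1,1) g=4 f=7, (2,0) g=4 f=9, (4,0) g=2 f=9, (5,1) g=2 f=9, (5,2) g=1 f=7]
step 2: expand (1,1) (f=7, h=3) → closed; open now [(0,1) g=5 f=7, (1,0) g=5 f=9, (1,2) g=5 f=7, (2,0) g=4 f=9, (4,0) g=2 f=9, (5,1) g=2 f=9, (5,2) g=1 f=7]
step 3: expand (0,1) (f=7, h=2) → closed; open now [(0,0) g=6 f=9, (1,0) g=5 f=9, (1,2) g=5 f=7, (2,0) g=4 f=9, (4,0) g=2 f=9, (5,1) g=2 f=9, (5,2) g=1 f=7]

order=[(2,1) → (1,1) → (0,1)]; open=[(0,0) g=6 f=9, (1,0) g=5 f=9, (1,2) g=5 f=7, (2,0) g=4 f=9, (4,0) g=2 f=9, (5,1) g=2 f=9, (5,2) g=1 f=7]; closed=[(0,1), (1,1), (2,1), (3,1), (4,1), (4,2)]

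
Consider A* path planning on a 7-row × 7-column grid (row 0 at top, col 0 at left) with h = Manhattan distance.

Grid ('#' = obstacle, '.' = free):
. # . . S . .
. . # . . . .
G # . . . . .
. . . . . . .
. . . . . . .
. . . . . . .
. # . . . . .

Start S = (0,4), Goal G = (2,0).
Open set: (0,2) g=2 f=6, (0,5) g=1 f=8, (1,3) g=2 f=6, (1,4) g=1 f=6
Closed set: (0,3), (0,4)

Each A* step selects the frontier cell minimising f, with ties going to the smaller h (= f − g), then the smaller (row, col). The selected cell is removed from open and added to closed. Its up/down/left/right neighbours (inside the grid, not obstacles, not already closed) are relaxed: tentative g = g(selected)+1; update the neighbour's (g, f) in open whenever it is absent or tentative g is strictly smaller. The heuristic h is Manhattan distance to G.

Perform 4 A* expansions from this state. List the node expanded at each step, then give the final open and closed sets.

step 1: expand (0,2) (f=6, h=4) → closed; open now [(0,5) g=1 f=8, (1,3) g=2 f=6, (1,4) g=1 f=6]
step 2: expand (1,3) (f=6, h=4) → closed; open now [(0,5) g=1 f=8, (1,4) g=1 f=6, (2,3) g=3 f=6]
step 3: expand (2,3) (f=6, h=3) → closed; open now [(0,5) g=1 f=8, (1,4) g=1 f=6, (2,2) g=4 f=6, (2,4) g=4 f=8, (3,3) g=4 f=8]
step 4: expand (2,2) (f=6, h=2) → closed; open now [(0,5) g=1 f=8, (1,4) g=1 f=6, (2,4) g=4 f=8, (3,2) g=5 f=8, (3,3) g=4 f=8]

order=[(0,2) → (1,3) → (2,3) → (2,2)]; open=[(0,5) g=1 f=8, (1,4) g=1 f=6, (2,4) g=4 f=8, (3,2) g=5 f=8, (3,3) g=4 f=8]; closed=[(0,2), (0,3), (0,4), (1,3), (2,2), (2,3)]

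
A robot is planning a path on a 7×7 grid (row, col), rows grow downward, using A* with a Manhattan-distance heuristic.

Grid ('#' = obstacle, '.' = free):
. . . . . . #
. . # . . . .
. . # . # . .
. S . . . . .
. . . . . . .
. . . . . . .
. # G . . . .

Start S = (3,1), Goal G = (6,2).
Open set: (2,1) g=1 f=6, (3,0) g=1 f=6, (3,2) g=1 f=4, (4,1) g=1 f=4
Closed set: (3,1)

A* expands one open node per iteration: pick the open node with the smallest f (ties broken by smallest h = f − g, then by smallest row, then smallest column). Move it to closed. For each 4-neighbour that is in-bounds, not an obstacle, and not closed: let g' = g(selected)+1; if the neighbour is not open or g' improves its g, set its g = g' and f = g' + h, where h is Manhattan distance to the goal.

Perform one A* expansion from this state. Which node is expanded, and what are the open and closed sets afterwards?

expanded=(3,2); open=[(2,1) g=1 f=6, (3,0) g=1 f=6, (3,3) g=2 f=6, (4,1) g=1 f=4, (4,2) g=2 f=4]; closed=[(3,1), (3,2)]

step 1: expand (3,2) (f=4, h=3) → closed; open now [(2,1) g=1 f=6, (3,0) g=1 f=6, (3,3) g=2 f=6, (4,1) g=1 f=4, (4,2) g=2 f=4]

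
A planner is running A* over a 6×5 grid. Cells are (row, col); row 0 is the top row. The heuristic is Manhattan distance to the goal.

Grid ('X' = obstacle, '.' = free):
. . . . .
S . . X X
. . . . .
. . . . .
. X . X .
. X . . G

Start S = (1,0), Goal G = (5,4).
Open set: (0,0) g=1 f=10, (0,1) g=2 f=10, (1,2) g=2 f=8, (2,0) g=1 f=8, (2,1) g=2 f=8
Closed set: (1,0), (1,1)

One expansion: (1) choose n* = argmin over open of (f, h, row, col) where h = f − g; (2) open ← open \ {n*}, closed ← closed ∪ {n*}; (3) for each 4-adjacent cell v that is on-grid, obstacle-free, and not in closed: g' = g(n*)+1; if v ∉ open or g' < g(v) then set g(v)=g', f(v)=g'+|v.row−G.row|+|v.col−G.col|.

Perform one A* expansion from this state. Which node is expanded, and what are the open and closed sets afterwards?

expanded=(1,2); open=[(0,0) g=1 f=10, (0,1) g=2 f=10, (0,2) g=3 f=10, (2,0) g=1 f=8, (2,1) g=2 f=8, (2,2) g=3 f=8]; closed=[(1,0), (1,1), (1,2)]

step 1: expand (1,2) (f=8, h=6) → closed; open now [(0,0) g=1 f=10, (0,1) g=2 f=10, (0,2) g=3 f=10, (2,0) g=1 f=8, (2,1) g=2 f=8, (2,2) g=3 f=8]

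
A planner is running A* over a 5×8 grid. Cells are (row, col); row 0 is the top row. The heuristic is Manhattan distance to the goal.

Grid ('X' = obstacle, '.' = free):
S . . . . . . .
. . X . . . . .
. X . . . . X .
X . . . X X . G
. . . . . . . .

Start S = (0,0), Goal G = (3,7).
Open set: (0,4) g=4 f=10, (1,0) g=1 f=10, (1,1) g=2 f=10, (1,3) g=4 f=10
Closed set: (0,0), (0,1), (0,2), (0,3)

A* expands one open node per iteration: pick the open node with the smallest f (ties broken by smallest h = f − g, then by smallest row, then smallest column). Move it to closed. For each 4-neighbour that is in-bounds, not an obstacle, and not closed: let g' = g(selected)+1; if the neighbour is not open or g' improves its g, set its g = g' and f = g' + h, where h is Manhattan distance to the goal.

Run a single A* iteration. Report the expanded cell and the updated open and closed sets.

expanded=(0,4); open=[(0,5) g=5 f=10, (1,0) g=1 f=10, (1,1) g=2 f=10, (1,3) g=4 f=10, (1,4) g=5 f=10]; closed=[(0,0), (0,1), (0,2), (0,3), (0,4)]

step 1: expand (0,4) (f=10, h=6) → closed; open now [(0,5) g=5 f=10, (1,0) g=1 f=10, (1,1) g=2 f=10, (1,3) g=4 f=10, (1,4) g=5 f=10]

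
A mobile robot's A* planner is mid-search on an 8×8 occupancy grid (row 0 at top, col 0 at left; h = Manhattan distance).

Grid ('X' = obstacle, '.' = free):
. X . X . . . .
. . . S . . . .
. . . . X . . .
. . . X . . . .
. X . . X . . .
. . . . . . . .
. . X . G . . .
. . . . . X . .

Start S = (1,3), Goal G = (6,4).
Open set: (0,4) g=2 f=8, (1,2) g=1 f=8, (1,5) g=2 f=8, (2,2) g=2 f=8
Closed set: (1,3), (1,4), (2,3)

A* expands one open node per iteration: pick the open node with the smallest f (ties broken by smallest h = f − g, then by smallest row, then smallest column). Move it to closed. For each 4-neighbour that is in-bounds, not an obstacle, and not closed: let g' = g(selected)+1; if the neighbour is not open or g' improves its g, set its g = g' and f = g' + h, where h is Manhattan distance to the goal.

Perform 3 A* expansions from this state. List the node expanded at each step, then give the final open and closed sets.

order=[(0,4) → (1,5) → (2,5)]; open=[(0,5) g=3 f=10, (1,2) g=1 f=8, (1,6) g=3 f=10, (2,2) g=2 f=8, (2,6) g=4 f=10, (3,5) g=4 f=8]; closed=[(0,4), (1,3), (1,4), (1,5), (2,3), (2,5)]

step 1: expand (0,4) (f=8, h=6) → closed; open now [(0,5) g=3 f=10, (1,2) g=1 f=8, (1,5) g=2 f=8, (2,2) g=2 f=8]
step 2: expand (1,5) (f=8, h=6) → closed; open now [(0,5) g=3 f=10, (1,2) g=1 f=8, (1,6) g=3 f=10, (2,2) g=2 f=8, (2,5) g=3 f=8]
step 3: expand (2,5) (f=8, h=5) → closed; open now [(0,5) g=3 f=10, (1,2) g=1 f=8, (1,6) g=3 f=10, (2,2) g=2 f=8, (2,6) g=4 f=10, (3,5) g=4 f=8]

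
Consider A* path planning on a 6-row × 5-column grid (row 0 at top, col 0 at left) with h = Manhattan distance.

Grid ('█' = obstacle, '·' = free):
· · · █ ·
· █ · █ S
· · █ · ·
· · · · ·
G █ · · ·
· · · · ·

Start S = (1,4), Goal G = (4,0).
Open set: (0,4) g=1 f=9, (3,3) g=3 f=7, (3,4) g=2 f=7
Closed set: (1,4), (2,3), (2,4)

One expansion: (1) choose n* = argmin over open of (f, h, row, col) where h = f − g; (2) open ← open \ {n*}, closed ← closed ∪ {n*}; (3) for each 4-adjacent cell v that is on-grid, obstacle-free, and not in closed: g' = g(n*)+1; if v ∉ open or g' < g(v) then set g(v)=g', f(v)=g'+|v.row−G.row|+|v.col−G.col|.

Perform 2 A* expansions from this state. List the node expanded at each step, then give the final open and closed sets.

order=[(3,3) → (3,2)]; open=[(0,4) g=1 f=9, (3,1) g=5 f=7, (3,4) g=2 f=7, (4,2) g=5 f=7, (4,3) g=4 f=7]; closed=[(1,4), (2,3), (2,4), (3,2), (3,3)]

step 1: expand (3,3) (f=7, h=4) → closed; open now [(0,4) g=1 f=9, (3,2) g=4 f=7, (3,4) g=2 f=7, (4,3) g=4 f=7]
step 2: expand (3,2) (f=7, h=3) → closed; open now [(0,4) g=1 f=9, (3,1) g=5 f=7, (3,4) g=2 f=7, (4,2) g=5 f=7, (4,3) g=4 f=7]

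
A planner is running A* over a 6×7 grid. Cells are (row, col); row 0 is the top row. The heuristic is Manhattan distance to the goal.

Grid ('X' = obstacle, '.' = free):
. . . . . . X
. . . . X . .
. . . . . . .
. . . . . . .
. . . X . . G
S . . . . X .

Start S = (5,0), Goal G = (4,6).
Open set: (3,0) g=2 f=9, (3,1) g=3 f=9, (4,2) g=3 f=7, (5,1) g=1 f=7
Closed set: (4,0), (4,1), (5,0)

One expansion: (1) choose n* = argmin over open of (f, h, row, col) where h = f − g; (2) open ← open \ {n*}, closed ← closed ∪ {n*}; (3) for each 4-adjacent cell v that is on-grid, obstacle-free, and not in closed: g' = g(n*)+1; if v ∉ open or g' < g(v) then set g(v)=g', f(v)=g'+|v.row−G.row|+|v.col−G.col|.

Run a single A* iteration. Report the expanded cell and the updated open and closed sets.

expanded=(4,2); open=[(3,0) g=2 f=9, (3,1) g=3 f=9, (3,2) g=4 f=9, (5,1) g=1 f=7, (5,2) g=4 f=9]; closed=[(4,0), (4,1), (4,2), (5,0)]

step 1: expand (4,2) (f=7, h=4) → closed; open now [(3,0) g=2 f=9, (3,1) g=3 f=9, (3,2) g=4 f=9, (5,1) g=1 f=7, (5,2) g=4 f=9]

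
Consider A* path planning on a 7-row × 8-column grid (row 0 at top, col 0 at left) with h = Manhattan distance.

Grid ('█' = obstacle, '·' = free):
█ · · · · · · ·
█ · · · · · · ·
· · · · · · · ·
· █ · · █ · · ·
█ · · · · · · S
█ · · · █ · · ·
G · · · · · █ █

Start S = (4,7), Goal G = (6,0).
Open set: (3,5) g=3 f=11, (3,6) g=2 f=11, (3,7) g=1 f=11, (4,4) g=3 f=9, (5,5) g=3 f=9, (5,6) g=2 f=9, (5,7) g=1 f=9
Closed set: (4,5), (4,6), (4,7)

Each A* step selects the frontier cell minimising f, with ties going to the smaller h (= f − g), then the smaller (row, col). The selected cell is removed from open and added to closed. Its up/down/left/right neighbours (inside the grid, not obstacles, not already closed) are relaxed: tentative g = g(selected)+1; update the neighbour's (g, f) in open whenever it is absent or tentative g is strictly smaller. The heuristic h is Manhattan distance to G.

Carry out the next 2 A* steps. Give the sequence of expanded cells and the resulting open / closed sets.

step 1: expand (4,4) (f=9, h=6) → closed; open now [(3,5) g=3 f=11, (3,6) g=2 f=11, (3,7) g=1 f=11, (4,3) g=4 f=9, (5,5) g=3 f=9, (5,6) g=2 f=9, (5,7) g=1 f=9]
step 2: expand (4,3) (f=9, h=5) → closed; open now [(3,3) g=5 f=11, (3,5) g=3 f=11, (3,6) g=2 f=11, (3,7) g=1 f=11, (4,2) g=5 f=9, (5,3) g=5 f=9, (5,5) g=3 f=9, (5,6) g=2 f=9, (5,7) g=1 f=9]

order=[(4,4) → (4,3)]; open=[(3,3) g=5 f=11, (3,5) g=3 f=11, (3,6) g=2 f=11, (3,7) g=1 f=11, (4,2) g=5 f=9, (5,3) g=5 f=9, (5,5) g=3 f=9, (5,6) g=2 f=9, (5,7) g=1 f=9]; closed=[(4,3), (4,4), (4,5), (4,6), (4,7)]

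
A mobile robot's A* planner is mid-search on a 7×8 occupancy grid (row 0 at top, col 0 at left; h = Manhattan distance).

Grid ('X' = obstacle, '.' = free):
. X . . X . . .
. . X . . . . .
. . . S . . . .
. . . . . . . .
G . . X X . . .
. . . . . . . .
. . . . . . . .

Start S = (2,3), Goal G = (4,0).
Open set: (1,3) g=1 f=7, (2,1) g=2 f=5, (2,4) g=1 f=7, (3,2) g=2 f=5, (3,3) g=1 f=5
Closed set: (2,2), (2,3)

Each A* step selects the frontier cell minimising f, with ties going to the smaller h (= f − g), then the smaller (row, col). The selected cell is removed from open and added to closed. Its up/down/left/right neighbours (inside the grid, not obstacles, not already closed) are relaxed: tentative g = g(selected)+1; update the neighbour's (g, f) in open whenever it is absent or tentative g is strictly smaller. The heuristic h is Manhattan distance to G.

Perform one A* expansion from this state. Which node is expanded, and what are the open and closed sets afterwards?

step 1: expand (2,1) (f=5, h=3) → closed; open now [(1,1) g=3 f=7, (1,3) g=1 f=7, (2,0) g=3 f=5, (2,4) g=1 f=7, (3,1) g=3 f=5, (3,2) g=2 f=5, (3,3) g=1 f=5]

expanded=(2,1); open=[(1,1) g=3 f=7, (1,3) g=1 f=7, (2,0) g=3 f=5, (2,4) g=1 f=7, (3,1) g=3 f=5, (3,2) g=2 f=5, (3,3) g=1 f=5]; closed=[(2,1), (2,2), (2,3)]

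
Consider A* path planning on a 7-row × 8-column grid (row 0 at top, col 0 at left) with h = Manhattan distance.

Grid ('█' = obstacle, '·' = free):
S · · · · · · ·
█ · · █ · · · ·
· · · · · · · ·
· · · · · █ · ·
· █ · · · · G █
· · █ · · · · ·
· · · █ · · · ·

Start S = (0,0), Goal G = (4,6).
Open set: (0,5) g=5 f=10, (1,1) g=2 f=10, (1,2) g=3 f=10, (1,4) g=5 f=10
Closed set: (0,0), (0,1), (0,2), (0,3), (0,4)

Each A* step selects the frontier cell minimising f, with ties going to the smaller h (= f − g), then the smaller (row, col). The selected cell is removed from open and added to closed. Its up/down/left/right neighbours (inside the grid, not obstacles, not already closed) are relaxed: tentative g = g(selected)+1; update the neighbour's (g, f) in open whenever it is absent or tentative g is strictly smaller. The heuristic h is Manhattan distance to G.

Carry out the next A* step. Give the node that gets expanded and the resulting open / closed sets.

step 1: expand (0,5) (f=10, h=5) → closed; open now [(0,6) g=6 f=10, (1,1) g=2 f=10, (1,2) g=3 f=10, (1,4) g=5 f=10, (1,5) g=6 f=10]

expanded=(0,5); open=[(0,6) g=6 f=10, (1,1) g=2 f=10, (1,2) g=3 f=10, (1,4) g=5 f=10, (1,5) g=6 f=10]; closed=[(0,0), (0,1), (0,2), (0,3), (0,4), (0,5)]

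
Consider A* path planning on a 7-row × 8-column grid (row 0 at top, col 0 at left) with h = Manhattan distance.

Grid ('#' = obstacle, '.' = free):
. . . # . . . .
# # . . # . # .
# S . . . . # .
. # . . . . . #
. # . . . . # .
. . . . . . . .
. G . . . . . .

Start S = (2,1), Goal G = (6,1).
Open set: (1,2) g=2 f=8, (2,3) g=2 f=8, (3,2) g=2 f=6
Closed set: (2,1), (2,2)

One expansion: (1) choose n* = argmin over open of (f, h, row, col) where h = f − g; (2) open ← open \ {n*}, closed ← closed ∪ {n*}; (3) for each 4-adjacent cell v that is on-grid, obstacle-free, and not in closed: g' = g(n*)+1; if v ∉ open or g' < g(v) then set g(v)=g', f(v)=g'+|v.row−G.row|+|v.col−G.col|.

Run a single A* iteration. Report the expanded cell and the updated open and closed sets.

expanded=(3,2); open=[(1,2) g=2 f=8, (2,3) g=2 f=8, (3,3) g=3 f=8, (4,2) g=3 f=6]; closed=[(2,1), (2,2), (3,2)]

step 1: expand (3,2) (f=6, h=4) → closed; open now [(1,2) g=2 f=8, (2,3) g=2 f=8, (3,3) g=3 f=8, (4,2) g=3 f=6]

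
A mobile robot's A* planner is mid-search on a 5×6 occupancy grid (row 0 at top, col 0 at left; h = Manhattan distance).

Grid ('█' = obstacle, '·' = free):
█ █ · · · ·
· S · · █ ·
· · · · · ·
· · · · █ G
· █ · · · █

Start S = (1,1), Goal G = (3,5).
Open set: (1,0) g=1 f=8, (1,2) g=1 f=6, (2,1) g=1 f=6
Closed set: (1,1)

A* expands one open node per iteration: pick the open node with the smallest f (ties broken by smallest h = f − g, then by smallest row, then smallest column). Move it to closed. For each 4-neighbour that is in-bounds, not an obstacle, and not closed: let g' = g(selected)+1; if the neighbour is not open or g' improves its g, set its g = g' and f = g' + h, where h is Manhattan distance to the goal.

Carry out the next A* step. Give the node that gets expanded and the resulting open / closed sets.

step 1: expand (1,2) (f=6, h=5) → closed; open now [(0,2) g=2 f=8, (1,0) g=1 f=8, (1,3) g=2 f=6, (2,1) g=1 f=6, (2,2) g=2 f=6]

expanded=(1,2); open=[(0,2) g=2 f=8, (1,0) g=1 f=8, (1,3) g=2 f=6, (2,1) g=1 f=6, (2,2) g=2 f=6]; closed=[(1,1), (1,2)]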